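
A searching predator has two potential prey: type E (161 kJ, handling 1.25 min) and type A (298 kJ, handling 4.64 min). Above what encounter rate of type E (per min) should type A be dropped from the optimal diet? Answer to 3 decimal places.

0.796 per min

The zero-one rule: include type A iff E₂/h₂ > λE₁/(1+λh₁). Equality gives the switch point.
λE₁h₂ = E₂ + λE₂h₁ ⇒ λ = E₂/(E₁h₂ − E₂h₁) = 298/(747 − 372.5) = 0.7956 per min.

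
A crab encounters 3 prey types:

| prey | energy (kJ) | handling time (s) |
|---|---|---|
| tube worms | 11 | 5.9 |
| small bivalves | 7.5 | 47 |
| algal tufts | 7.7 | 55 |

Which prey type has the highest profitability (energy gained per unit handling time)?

tube worms

Profitability E/h (kJ/s): tube worms = 11/5.9 = 1.86, small bivalves = 7.5/47 = 0.16, algal tufts = 7.7/55 = 0.14.
Ranked: tube worms > small bivalves > algal tufts.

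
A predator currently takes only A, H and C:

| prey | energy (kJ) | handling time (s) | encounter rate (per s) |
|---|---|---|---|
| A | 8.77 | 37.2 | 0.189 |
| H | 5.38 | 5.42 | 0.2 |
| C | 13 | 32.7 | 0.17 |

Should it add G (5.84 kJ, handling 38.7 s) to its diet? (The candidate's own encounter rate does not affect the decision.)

No

Intake rate on the current diet: R = (0.189×8.77 + 0.2×5.38 + 0.17×13) / (1 + 0.189×37.2 + 0.2×5.42 + 0.17×32.7) = 4.944/14.67 = 0.3369 kJ/s.
G: E/h = 5.84/38.7 = 0.1509 kJ/s.
0.1509 < 0.3369, so adding G would lower the average — exclude it.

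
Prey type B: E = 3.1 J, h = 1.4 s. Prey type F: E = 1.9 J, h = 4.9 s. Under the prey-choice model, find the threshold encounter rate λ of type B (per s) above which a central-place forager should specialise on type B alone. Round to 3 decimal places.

0.152 per s

At the threshold, the rate on type B alone equals the profitability of type F: λ·3.1/(1 + λ·1.4) = 1.9/4.9 = 0.3878.
Rearranging, λ(3.1 − 0.3878×1.4) = 0.3878, so λ = 0.3878/2.557 = 0.1516 per s.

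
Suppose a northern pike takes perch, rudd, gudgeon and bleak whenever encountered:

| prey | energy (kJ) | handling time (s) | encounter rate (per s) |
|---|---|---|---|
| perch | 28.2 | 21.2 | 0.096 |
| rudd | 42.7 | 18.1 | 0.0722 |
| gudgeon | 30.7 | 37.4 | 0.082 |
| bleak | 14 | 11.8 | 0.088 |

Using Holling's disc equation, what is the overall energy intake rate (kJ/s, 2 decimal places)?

R = Σλ_iE_i / (1 + Σλ_ih_i)
Numerator: 0.096×28.2 + 0.0722×42.7 + 0.082×30.7 + 0.088×14 = 9.54
Denominator: 1 + 0.096×21.2 + 0.0722×18.1 + 0.082×37.4 + 0.088×11.8 = 8.447
R = 9.54/8.447 = 1.129 kJ/s

1.13 kJ/s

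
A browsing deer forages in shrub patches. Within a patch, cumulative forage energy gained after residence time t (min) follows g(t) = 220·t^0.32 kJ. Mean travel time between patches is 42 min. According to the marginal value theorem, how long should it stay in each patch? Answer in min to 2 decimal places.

19.76 min

Optimal t* satisfies g'(t*) = g(t*)/(T + t*).
g'(t) = 0.32·220·t^-0.68. Setting 0.32·220·t^-0.68 = 220·t^0.32/(42+t) gives 0.32(42+t) = t, so 0.68·t = 0.32×42.
t* = 0.32×42/0.68 = 19.76 min.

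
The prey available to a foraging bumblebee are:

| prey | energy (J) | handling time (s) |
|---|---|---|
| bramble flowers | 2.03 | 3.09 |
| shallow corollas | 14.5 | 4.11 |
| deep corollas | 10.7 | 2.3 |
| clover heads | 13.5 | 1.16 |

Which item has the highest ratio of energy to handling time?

clover heads

In descending order of E/h:
clover heads: 13.5/1.16 = 11.6 J/s
deep corollas: 10.7/2.3 = 4.65 J/s
shallow corollas: 14.5/4.11 = 3.53 J/s
bramble flowers: 2.03/3.09 = 0.657 J/s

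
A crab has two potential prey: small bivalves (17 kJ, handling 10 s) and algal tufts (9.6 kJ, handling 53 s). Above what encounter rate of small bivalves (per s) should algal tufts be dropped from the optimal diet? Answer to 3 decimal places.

At the threshold, the rate on small bivalves alone equals the profitability of algal tufts: λ·17/(1 + λ·10) = 9.6/53 = 0.1811.
Rearranging, λ(17 − 0.1811×10) = 0.1811, so λ = 0.1811/15.19 = 0.01193 per s.

0.012 per s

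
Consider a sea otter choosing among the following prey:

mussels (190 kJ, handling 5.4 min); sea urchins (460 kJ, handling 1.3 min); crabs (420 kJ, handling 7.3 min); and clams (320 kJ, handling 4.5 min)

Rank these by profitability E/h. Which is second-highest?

clams

In descending order of E/h:
sea urchins: 460/1.3 = 354 kJ/min
clams: 320/4.5 = 71.1 kJ/min
crabs: 420/7.3 = 57.5 kJ/min
mussels: 190/5.4 = 35.2 kJ/min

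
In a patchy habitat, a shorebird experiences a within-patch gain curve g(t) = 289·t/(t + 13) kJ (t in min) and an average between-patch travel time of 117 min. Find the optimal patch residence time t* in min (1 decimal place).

39.0 min

Optimal t* satisfies g'(t*) = g(t*)/(T + t*).
g'(t) = 289·13/(t + 13)². Setting 289·13/(t+13)² = 289t/[(t+13)(117+t)] gives 13(117+t) = t(t+13), so t² = 13×117 = 1521.
t* = √1521 = 39 min.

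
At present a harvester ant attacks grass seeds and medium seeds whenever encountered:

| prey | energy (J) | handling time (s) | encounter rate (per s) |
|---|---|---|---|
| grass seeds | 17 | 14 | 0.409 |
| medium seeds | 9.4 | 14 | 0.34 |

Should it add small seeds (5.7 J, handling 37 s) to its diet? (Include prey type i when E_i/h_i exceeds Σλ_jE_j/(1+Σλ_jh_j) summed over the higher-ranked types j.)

No

Intake rate on the current diet: R = (0.409×17 + 0.34×9.4) / (1 + 0.409×14 + 0.34×14) = 10.15/11.49 = 0.8836 J/s.
Profitability of small seeds: 5.7/37 = 0.1541 J/s.
0.1541 < 0.8836, so adding small seeds would lower the average — exclude it.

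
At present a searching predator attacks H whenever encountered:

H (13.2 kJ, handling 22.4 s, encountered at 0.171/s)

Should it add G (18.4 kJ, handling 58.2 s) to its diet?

No

On H alone, R = ΣλE/(1+Σλh) = 2.257/4.83 = 0.4673 kJ/s.
G: E/h = 18.4/58.2 = 0.3162 kJ/s.
0.3162 < 0.4673, so adding G would lower the average — exclude it.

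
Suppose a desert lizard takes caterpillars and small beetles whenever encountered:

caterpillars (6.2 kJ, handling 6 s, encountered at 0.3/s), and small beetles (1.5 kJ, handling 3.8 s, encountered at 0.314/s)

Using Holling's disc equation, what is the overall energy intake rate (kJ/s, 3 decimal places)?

Energy encountered per unit search time: 0.3×6.2 + 0.314×1.5 = 2.331 kJ/s.
Handling time per unit search time: 0.3×6 + 0.314×3.8 = 2.993.
Rate = 2.331/(1 + 2.993) = 0.5837 kJ/s.

0.584 kJ/s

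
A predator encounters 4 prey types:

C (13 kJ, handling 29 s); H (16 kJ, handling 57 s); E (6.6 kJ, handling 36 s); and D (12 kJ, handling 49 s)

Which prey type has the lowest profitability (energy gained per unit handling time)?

In descending order of E/h:
C: 13/29 = 0.448 kJ/s
H: 16/57 = 0.281 kJ/s
D: 12/49 = 0.245 kJ/s
E: 6.6/36 = 0.183 kJ/s

E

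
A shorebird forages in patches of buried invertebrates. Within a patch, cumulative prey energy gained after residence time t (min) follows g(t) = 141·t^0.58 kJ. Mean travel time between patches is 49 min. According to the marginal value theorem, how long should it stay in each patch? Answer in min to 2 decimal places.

By the marginal value theorem, leave when the instantaneous gain rate g'(t) equals the habitat-wide average g(t)/(T + t).
g'(t) = 0.58·141·t^-0.42. Setting 0.58·141·t^-0.42 = 141·t^0.58/(49+t) gives 0.58(49+t) = t, so 0.42·t = 0.58×49.
t* = 0.58×49/0.42 = 67.67 min.

67.67 min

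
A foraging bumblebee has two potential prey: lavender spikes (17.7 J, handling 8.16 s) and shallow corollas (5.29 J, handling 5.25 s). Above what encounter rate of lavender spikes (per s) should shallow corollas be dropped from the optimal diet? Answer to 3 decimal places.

0.106 per s

Drop shallow corollas once their profitability E₂/h₂ falls below the rate achievable on lavender spikes alone: E₂/h₂ = λE₁/(1 + λh₁).
Solve for λ: λE₁h₂ = E₂(1 + λh₁) → λ(E₁h₂ − E₂h₁) = E₂ → λ = E₂/(E₁h₂ − E₂h₁).
λ = 5.29/(17.7×5.25 − 5.29×8.16) = 5.29/49.76 = 0.1063 per s.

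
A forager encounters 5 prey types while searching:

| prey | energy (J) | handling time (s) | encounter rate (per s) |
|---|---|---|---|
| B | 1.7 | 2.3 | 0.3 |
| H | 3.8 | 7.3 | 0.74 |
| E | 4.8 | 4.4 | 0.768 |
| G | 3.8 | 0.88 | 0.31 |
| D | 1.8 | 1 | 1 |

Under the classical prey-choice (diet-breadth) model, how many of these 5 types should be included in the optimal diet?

E/h in descending order: G 4.32, D 1.8, E 1.09, B 0.739, H 0.521 J/s. The optimal diet is the largest prefix of this list for which every included type satisfies E_i/h_i > R on the types above it.
Rate on top 1: 0.9255. D: 1.8 > 0.9255 → include.
Rate on top 2: 1.31. E: 1.09 < 1.31 → exclude; stop.
Optimal diet: G, D — 2 of 5 types.

2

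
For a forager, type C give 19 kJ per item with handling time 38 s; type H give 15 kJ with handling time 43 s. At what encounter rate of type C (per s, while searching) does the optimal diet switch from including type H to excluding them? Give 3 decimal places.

Drop type H once their profitability E₂/h₂ falls below the rate achievable on type C alone: E₂/h₂ = λE₁/(1 + λh₁).
Solve for λ: λE₁h₂ = E₂(1 + λh₁) → λ(E₁h₂ − E₂h₁) = E₂ → λ = E₂/(E₁h₂ − E₂h₁).
λ = 15/(19×43 − 15×38) = 15/247 = 0.06073 per s.

0.061 per s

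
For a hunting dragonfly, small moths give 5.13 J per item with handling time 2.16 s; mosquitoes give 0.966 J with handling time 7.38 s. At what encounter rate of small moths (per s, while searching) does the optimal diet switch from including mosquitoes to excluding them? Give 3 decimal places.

0.027 per s

Drop mosquitoes once their profitability E₂/h₂ falls below the rate achievable on small moths alone: E₂/h₂ = λE₁/(1 + λh₁).
Solve for λ: λE₁h₂ = E₂(1 + λh₁) → λ(E₁h₂ − E₂h₁) = E₂ → λ = E₂/(E₁h₂ − E₂h₁).
λ = 0.966/(5.13×7.38 − 0.966×2.16) = 0.966/35.77 = 0.027 per s.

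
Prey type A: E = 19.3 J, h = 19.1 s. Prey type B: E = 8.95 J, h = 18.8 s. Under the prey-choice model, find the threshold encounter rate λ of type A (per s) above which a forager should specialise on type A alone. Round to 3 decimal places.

0.047 per s

At the threshold, the rate on type A alone equals the profitability of type B: λ·19.3/(1 + λ·19.1) = 8.95/18.8 = 0.4761.
Rearranging, λ(19.3 − 0.4761×19.1) = 0.4761, so λ = 0.4761/10.21 = 0.04664 per s.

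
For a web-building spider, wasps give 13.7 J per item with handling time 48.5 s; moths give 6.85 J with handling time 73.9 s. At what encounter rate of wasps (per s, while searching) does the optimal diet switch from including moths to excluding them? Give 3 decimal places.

Drop moths once their profitability E₂/h₂ falls below the rate achievable on wasps alone: E₂/h₂ = λE₁/(1 + λh₁).
Solve for λ: λE₁h₂ = E₂(1 + λh₁) → λ(E₁h₂ − E₂h₁) = E₂ → λ = E₂/(E₁h₂ − E₂h₁).
λ = 6.85/(13.7×73.9 − 6.85×48.5) = 6.85/680.2 = 0.01007 per s.

0.010 per s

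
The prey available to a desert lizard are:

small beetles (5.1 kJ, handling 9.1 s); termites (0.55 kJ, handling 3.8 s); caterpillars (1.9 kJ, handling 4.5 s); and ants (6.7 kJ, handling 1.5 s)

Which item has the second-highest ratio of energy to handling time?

In descending order of E/h:
ants: 6.7/1.5 = 4.47 kJ/s
small beetles: 5.1/9.1 = 0.56 kJ/s
caterpillars: 1.9/4.5 = 0.422 kJ/s
termites: 0.55/3.8 = 0.145 kJ/s

small beetles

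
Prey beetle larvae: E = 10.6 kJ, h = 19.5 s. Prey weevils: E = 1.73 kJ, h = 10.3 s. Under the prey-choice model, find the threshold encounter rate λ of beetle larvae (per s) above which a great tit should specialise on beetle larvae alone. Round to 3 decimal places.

0.023 per s

At the threshold, the rate on beetle larvae alone equals the profitability of weevils: λ·10.6/(1 + λ·19.5) = 1.73/10.3 = 0.168.
Rearranging, λ(10.6 − 0.168×19.5) = 0.168, so λ = 0.168/7.325 = 0.02293 per s.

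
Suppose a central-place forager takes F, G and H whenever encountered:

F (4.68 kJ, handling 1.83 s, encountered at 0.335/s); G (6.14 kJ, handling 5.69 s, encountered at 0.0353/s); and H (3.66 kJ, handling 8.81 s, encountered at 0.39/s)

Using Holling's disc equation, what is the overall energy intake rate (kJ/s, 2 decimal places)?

0.61 kJ/s

R = (0.335×4.68 + 0.0353×6.14 + 0.39×3.66) / (1 + 0.335×1.83 + 0.0353×5.69 + 0.39×8.81) = 3.212/5.25 = 0.6118 kJ/s.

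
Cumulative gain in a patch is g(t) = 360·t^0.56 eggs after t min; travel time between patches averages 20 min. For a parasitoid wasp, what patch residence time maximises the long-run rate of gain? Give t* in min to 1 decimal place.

Optimal t* satisfies g'(t*) = g(t*)/(T + t*).
g'(t) = 0.56·360·t^-0.44. Setting 0.56·360·t^-0.44 = 360·t^0.56/(20+t) gives 0.56(20+t) = t, so 0.44·t = 0.56×20.
t* = 0.56×20/0.44 = 25.45 min.

25.5 min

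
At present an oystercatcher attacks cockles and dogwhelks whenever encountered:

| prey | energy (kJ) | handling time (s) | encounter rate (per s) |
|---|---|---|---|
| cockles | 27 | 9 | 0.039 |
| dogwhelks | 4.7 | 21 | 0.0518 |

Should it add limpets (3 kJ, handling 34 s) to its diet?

No

Intake rate on the current diet: R = (0.039×27 + 0.0518×4.7) / (1 + 0.039×9 + 0.0518×21) = 1.296/2.439 = 0.5316 kJ/s.
Profitability of limpets: 3/34 = 0.08824 kJ/s.
Since 0.08824 < R, time spent handling limpets is better spent searching.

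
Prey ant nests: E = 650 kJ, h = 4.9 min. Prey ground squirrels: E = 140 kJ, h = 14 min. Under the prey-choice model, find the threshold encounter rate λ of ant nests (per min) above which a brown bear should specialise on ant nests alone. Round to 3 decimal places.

0.017 per min

The zero-one rule: include ground squirrels iff E₂/h₂ > λE₁/(1+λh₁). Equality gives the switch point.
λE₁h₂ = E₂ + λE₂h₁ ⇒ λ = E₂/(E₁h₂ − E₂h₁) = 140/(9100 − 686) = 0.01664 per min.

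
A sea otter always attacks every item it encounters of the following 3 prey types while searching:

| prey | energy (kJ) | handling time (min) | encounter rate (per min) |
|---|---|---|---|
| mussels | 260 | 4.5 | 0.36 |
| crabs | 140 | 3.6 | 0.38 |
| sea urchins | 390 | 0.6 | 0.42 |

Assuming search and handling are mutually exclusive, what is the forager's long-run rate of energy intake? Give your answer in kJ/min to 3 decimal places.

73.255 kJ/min

R = (0.36×260 + 0.38×140 + 0.42×390) / (1 + 0.36×4.5 + 0.38×3.6 + 0.42×0.6) = 310.6/4.24 = 73.25 kJ/min.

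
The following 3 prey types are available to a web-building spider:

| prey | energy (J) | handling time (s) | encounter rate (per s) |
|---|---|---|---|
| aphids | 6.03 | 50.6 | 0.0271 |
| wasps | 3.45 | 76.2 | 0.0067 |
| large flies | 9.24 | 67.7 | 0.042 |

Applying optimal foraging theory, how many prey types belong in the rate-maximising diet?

2

Rank by E/h (J/s): large flies 0.136, aphids 0.119, wasps 0.0453. Include each in turn until the next type's E/h falls below the running intake rate.
Rate on top 1: 0.101. aphids: 0.119 > 0.101 → include.
Rate on top 2: 0.1058. wasps: 0.0453 < 0.1058 → exclude; stop.
Optimal diet: large flies, aphids — 2 of 3 types.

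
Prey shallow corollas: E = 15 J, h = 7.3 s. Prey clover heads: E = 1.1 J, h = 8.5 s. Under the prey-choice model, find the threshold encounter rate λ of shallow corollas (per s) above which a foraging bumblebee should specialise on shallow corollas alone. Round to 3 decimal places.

0.009 per s

At the threshold, the rate on shallow corollas alone equals the profitability of clover heads: λ·15/(1 + λ·7.3) = 1.1/8.5 = 0.1294.
Rearranging, λ(15 − 0.1294×7.3) = 0.1294, so λ = 0.1294/14.06 = 0.009207 per s.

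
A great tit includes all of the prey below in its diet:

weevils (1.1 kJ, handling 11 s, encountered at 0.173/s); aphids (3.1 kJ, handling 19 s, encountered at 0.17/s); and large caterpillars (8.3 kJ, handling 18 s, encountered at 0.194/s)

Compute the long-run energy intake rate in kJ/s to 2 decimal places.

R = Σλ_iE_i / (1 + Σλ_ih_i)
Numerator: 0.173×1.1 + 0.17×3.1 + 0.194×8.3 = 2.328
Denominator: 1 + 0.173×11 + 0.17×19 + 0.194×18 = 9.625
R = 2.328/9.625 = 0.2418 kJ/s

0.24 kJ/s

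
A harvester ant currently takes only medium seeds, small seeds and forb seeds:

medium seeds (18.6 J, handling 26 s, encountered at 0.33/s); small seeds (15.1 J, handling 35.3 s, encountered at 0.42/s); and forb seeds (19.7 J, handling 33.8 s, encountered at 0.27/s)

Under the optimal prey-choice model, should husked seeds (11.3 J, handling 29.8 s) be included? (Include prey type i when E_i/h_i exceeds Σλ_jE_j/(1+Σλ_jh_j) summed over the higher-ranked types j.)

Current rate: (0.33×18.6 + 0.42×15.1 + 0.27×19.7)/(1 + 0.33×26 + 0.42×35.3 + 0.27×33.8) = 0.5308 J/s.
Profitability of husked seeds: 11.3/29.8 = 0.3792 J/s.
Since 0.3792 < R, time spent handling husked seeds is better spent searching.

No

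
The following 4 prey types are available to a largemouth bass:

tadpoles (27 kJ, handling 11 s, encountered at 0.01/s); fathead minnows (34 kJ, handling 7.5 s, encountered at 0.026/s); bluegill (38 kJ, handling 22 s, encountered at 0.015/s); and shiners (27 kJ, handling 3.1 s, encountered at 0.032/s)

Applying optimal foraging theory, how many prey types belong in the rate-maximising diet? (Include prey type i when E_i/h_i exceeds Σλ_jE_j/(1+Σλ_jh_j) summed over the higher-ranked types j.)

Rank by E/h (kJ/s): shiners 8.71, fathead minnows 4.53, tadpoles 2.45, bluegill 1.73. Include each in turn until the next type's E/h falls below the running intake rate.
Rate on top 1: 0.786. fathead minnows: 4.53 > 0.786 → include.
Rate on top 2: 1.351. tadpoles: 2.45 > 1.351 → include.
Rate on top 3: 1.437. bluegill: 1.73 > 1.437 → include.
Optimal diet: shiners, fathead minnows, tadpoles, bluegill — 4 of 4 types.

4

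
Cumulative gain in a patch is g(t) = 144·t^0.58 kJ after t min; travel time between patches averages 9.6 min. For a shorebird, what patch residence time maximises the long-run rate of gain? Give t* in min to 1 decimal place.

13.3 min

Optimal t* satisfies g'(t*) = g(t*)/(T + t*).
g'(t) = 0.58·144·t^-0.42. Setting 0.58·144·t^-0.42 = 144·t^0.58/(9.6+t) gives 0.58(9.6+t) = t, so 0.42·t = 0.58×9.6.
t* = 0.58×9.6/0.42 = 13.26 min.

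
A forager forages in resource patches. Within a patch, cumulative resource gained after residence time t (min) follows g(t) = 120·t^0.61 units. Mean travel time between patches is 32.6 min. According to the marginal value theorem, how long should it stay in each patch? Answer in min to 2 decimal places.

50.99 min

By the marginal value theorem, leave when the instantaneous gain rate g'(t) equals the habitat-wide average g(t)/(T + t).
g'(t) = 0.61·120·t^-0.39. Setting 0.61·120·t^-0.39 = 120·t^0.61/(32.6+t) gives 0.61(32.6+t) = t, so 0.39·t = 0.61×32.6.
t* = 0.61×32.6/0.39 = 50.99 min.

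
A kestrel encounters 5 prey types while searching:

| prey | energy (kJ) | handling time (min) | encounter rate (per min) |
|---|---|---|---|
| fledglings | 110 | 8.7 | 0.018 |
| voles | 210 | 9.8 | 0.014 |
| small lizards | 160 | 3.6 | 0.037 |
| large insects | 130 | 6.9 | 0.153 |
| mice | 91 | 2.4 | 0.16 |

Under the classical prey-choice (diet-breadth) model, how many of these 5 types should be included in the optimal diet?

Profitabilities (E/h, kJ/min): small lizards 44.4, mice 37.9, voles 21.4, large insects 18.8, fledglings 12.6. Add prey in this order while the next type's profitability exceeds the intake rate on those already taken.
Rate on top 1: 5.224. mice: 37.9 > 5.224 → include.
Rate on top 2: 13.5. voles: 21.4 > 13.5 → include.
Rate on top 3: 14.16. large insects: 18.8 > 14.16 → include.
Rate on top 4: 15.98. fledglings: 12.6 < 15.98 → exclude; stop.
Optimal diet: small lizards, mice, voles, large insects — 4 of 5 types.

4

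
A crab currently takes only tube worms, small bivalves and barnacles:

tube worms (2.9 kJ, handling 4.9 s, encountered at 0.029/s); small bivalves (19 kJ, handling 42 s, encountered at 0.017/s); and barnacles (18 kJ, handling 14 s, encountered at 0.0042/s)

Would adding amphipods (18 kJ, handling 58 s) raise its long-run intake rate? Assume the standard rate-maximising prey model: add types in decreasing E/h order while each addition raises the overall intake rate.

Yes

Intake rate on the current diet: R = (0.029×2.9 + 0.017×19 + 0.0042×18) / (1 + 0.029×4.9 + 0.017×42 + 0.0042×14) = 0.4827/1.915 = 0.2521 kJ/s.
Profitability of amphipods: 18/58 = 0.3103 kJ/s.
Since 0.3103 > R, including amphipods increases the long-run rate.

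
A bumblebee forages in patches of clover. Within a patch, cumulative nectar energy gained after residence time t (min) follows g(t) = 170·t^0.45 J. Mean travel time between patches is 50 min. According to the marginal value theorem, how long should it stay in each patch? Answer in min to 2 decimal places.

By the marginal value theorem, leave when the instantaneous gain rate g'(t) equals the habitat-wide average g(t)/(T + t).
g'(t) = 0.45·170·t^-0.55. Setting 0.45·170·t^-0.55 = 170·t^0.45/(50+t) gives 0.45(50+t) = t, so 0.55·t = 0.45×50.
t* = 0.45×50/0.55 = 40.91 min.

40.91 min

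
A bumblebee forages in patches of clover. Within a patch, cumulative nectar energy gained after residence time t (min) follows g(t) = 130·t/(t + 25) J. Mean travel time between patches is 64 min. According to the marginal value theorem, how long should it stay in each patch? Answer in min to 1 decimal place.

Optimal t* satisfies g'(t*) = g(t*)/(T + t*).
g'(t) = 130·25/(t + 25)². Setting 130·25/(t+25)² = 130t/[(t+25)(64+t)] gives 25(64+t) = t(t+25), so t² = 25×64 = 1600.
t* = √1600 = 40 min.

40.0 min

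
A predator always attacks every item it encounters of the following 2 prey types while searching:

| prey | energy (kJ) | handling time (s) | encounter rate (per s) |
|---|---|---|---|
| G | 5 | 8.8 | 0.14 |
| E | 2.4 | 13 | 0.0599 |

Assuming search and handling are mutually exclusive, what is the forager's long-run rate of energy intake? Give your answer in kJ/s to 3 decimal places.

R = Σλ_iE_i / (1 + Σλ_ih_i)
Numerator: 0.14×5 + 0.0599×2.4 = 0.8438
Denominator: 1 + 0.14×8.8 + 0.0599×13 = 3.011
R = 0.8438/3.011 = 0.2803 kJ/s

0.280 kJ/s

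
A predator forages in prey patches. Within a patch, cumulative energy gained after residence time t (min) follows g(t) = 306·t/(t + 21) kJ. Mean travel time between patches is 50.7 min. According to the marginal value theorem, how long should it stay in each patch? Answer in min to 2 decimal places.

Optimal t* satisfies g'(t*) = g(t*)/(T + t*).
g'(t) = 306·21/(t + 21)². Setting 306·21/(t+21)² = 306t/[(t+21)(50.7+t)] gives 21(50.7+t) = t(t+21), so t² = 21×50.7 = 1065.
t* = √1065 = 32.63 min.

32.63 min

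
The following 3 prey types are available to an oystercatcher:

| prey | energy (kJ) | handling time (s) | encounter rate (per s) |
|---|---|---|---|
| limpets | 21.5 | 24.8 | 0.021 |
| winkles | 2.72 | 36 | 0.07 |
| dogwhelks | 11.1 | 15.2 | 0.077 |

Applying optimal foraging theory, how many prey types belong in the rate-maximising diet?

2

Rank by E/h (kJ/s): limpets 0.867, dogwhelks 0.73, winkles 0.0756. Include each in turn until the next type's E/h falls below the running intake rate.
Rate on top 1: 0.2969. dogwhelks: 0.73 > 0.2969 → include.
Rate on top 2: 0.4854. winkles: 0.0756 < 0.4854 → exclude; stop.
Optimal diet: limpets, dogwhelks — 2 of 3 types.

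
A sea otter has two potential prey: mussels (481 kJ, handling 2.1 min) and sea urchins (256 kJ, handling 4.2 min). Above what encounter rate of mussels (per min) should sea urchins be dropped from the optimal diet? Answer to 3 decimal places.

0.173 per min

Drop sea urchins once their profitability E₂/h₂ falls below the rate achievable on mussels alone: E₂/h₂ = λE₁/(1 + λh₁).
Solve for λ: λE₁h₂ = E₂(1 + λh₁) → λ(E₁h₂ − E₂h₁) = E₂ → λ = E₂/(E₁h₂ − E₂h₁).
λ = 256/(481×4.2 − 256×2.1) = 256/1483 = 0.1727 per min.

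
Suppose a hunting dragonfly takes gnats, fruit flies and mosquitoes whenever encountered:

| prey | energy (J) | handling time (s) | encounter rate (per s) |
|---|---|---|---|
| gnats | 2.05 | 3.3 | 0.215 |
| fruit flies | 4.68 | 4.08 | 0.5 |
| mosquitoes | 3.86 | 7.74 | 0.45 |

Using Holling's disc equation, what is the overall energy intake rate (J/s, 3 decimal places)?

R = Σλ_iE_i / (1 + Σλ_ih_i)
Numerator: 0.215×2.05 + 0.5×4.68 + 0.45×3.86 = 4.518
Denominator: 1 + 0.215×3.3 + 0.5×4.08 + 0.45×7.74 = 7.232
R = 4.518/7.232 = 0.6246 J/s

0.625 J/s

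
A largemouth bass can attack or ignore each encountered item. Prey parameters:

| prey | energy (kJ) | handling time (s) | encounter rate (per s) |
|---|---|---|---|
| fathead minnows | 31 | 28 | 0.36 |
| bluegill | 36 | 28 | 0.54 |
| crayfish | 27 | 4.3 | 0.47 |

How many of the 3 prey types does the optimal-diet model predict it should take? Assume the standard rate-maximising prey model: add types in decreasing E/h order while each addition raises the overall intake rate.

E/h in descending order: crayfish 6.28, bluegill 1.29, fathead minnows 1.11 kJ/s. The optimal diet is the largest prefix of this list for which every included type satisfies E_i/h_i > R on the types above it.
Rate on top 1: 4.201. bluegill: 1.29 < 4.201 → exclude; stop.
Optimal diet: crayfish — 1 of 3 types.

1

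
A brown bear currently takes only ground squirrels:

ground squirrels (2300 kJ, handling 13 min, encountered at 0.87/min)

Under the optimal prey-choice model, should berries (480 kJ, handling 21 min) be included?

On ground squirrels alone, R = ΣλE/(1+Σλh) = 2001/12.31 = 162.6 kJ/min.
Profitability of berries: 480/21 = 22.86 kJ/min.
22.86 < 162.6, so adding berries would lower the average — exclude it.

No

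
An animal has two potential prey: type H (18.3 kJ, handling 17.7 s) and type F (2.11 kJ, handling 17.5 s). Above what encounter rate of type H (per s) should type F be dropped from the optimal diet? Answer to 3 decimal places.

The zero-one rule: include type F iff E₂/h₂ > λE₁/(1+λh₁). Equality gives the switch point.
λE₁h₂ = E₂ + λE₂h₁ ⇒ λ = E₂/(E₁h₂ − E₂h₁) = 2.11/(320.2 − 37.35) = 0.007458 per s.

0.007 per s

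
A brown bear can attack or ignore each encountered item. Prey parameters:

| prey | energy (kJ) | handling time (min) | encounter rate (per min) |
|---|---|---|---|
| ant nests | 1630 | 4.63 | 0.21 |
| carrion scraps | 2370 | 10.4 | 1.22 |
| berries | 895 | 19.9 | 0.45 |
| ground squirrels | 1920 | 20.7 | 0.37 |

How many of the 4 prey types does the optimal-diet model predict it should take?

2

E/h in descending order: ant nests 352, carrion scraps 228, ground squirrels 92.8, berries 45 kJ/min. The optimal diet is the largest prefix of this list for which every included type satisfies E_i/h_i > R on the types above it.
Rate on top 1: 173.6. carrion scraps: 228 > 173.6 → include.
Rate on top 2: 220.6. ground squirrels: 92.8 < 220.6 → exclude; stop.
Optimal diet: ant nests, carrion scraps — 2 of 4 types.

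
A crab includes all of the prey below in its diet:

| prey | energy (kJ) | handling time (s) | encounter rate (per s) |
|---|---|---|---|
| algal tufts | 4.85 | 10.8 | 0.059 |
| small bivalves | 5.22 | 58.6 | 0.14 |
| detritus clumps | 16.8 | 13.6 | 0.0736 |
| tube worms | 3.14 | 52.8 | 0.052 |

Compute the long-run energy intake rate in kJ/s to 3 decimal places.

R = (0.059×4.85 + 0.14×5.22 + 0.0736×16.8 + 0.052×3.14) / (1 + 0.059×10.8 + 0.14×58.6 + 0.0736×13.6 + 0.052×52.8) = 2.417/13.59 = 0.1779 kJ/s.

0.178 kJ/s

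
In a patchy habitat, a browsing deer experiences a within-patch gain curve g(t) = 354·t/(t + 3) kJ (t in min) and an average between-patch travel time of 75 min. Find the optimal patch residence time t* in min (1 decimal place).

15.0 min

Maximise g(t)/(T+t): set derivative to zero → g'(t)(T+t) = g(t).
g'(t) = 354·3/(t + 3)². Setting 354·3/(t+3)² = 354t/[(t+3)(75+t)] gives 3(75+t) = t(t+3), so t² = 3×75 = 225.
t* = √225 = 15 min.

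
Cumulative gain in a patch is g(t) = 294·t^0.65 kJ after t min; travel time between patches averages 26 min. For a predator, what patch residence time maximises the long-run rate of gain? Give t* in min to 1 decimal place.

48.3 min

By the marginal value theorem, leave when the instantaneous gain rate g'(t) equals the habitat-wide average g(t)/(T + t).
g'(t) = 0.65·294·t^-0.35. Setting 0.65·294·t^-0.35 = 294·t^0.65/(26+t) gives 0.65(26+t) = t, so 0.35·t = 0.65×26.
t* = 0.65×26/0.35 = 48.29 min.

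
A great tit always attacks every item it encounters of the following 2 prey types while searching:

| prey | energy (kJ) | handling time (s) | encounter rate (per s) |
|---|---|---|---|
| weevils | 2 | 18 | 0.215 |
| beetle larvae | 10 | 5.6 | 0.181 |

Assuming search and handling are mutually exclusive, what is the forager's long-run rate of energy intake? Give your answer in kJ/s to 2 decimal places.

0.38 kJ/s

R = Σλ_iE_i / (1 + Σλ_ih_i)
Numerator: 0.215×2 + 0.181×10 = 2.24
Denominator: 1 + 0.215×18 + 0.181×5.6 = 5.884
R = 2.24/5.884 = 0.3807 kJ/s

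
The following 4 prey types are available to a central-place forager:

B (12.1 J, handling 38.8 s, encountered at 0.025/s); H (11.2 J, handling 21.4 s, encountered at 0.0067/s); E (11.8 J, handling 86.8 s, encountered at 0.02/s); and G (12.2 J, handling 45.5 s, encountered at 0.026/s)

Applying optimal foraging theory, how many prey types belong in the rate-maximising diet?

3

Profitabilities (E/h, J/s): H 0.523, B 0.312, G 0.268, E 0.136. Add prey in this order while the next type's profitability exceeds the intake rate on those already taken.
Rate on top 1: 0.06563. B: 0.312 > 0.06563 → include.
Rate on top 2: 0.1786. G: 0.268 > 0.1786 → include.
Rate on top 3: 0.2108. E: 0.136 < 0.2108 → exclude; stop.
Optimal diet: H, B, G — 3 of 4 types.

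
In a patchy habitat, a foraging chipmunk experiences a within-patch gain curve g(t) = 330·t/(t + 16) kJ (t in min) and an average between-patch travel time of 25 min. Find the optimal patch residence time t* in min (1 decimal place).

Optimal t* satisfies g'(t*) = g(t*)/(T + t*).
g'(t) = 330·16/(t + 16)². Setting 330·16/(t+16)² = 330t/[(t+16)(25+t)] gives 16(25+t) = t(t+16), so t² = 16×25 = 400.
t* = √400 = 20 min.

20.0 min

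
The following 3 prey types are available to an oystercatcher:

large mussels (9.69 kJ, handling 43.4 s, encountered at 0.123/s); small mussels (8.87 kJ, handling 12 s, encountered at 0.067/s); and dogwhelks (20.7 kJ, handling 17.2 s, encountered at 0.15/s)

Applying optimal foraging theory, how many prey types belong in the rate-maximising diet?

Rank by E/h (kJ/s): dogwhelks 1.2, small mussels 0.739, large mussels 0.223. Include each in turn until the next type's E/h falls below the running intake rate.
Rate on top 1: 0.8673. small mussels: 0.739 < 0.8673 → exclude; stop.
Optimal diet: dogwhelks — 1 of 3 types.

1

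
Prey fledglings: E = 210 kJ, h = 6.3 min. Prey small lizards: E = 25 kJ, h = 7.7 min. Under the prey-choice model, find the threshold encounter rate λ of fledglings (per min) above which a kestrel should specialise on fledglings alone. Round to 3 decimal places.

0.017 per min

The zero-one rule: include small lizards iff E₂/h₂ > λE₁/(1+λh₁). Equality gives the switch point.
λE₁h₂ = E₂ + λE₂h₁ ⇒ λ = E₂/(E₁h₂ − E₂h₁) = 25/(1617 − 157.5) = 0.01713 per min.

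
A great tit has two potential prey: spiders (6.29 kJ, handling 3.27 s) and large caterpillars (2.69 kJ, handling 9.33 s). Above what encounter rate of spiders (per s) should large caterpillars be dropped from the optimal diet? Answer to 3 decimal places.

0.054 per s

The zero-one rule: include large caterpillars iff E₂/h₂ > λE₁/(1+λh₁). Equality gives the switch point.
λE₁h₂ = E₂ + λE₂h₁ ⇒ λ = E₂/(E₁h₂ − E₂h₁) = 2.69/(58.69 − 8.796) = 0.05392 per s.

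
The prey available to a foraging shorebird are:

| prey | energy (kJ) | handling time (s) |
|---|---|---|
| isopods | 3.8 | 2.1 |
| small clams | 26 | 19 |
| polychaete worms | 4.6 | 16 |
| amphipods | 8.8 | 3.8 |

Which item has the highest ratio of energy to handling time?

In descending order of E/h:
amphipods: 8.8/3.8 = 2.32 kJ/s
isopods: 3.8/2.1 = 1.81 kJ/s
small clams: 26/19 = 1.37 kJ/s
polychaete worms: 4.6/16 = 0.287 kJ/s

amphipods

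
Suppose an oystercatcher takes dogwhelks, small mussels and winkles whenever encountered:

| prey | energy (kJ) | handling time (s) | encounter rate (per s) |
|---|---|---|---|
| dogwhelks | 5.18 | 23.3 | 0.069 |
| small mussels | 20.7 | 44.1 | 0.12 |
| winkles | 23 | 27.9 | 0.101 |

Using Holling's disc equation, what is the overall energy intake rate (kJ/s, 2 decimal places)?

R = (0.069×5.18 + 0.12×20.7 + 0.101×23) / (1 + 0.069×23.3 + 0.12×44.1 + 0.101×27.9) = 5.164/10.72 = 0.4819 kJ/s.

0.48 kJ/s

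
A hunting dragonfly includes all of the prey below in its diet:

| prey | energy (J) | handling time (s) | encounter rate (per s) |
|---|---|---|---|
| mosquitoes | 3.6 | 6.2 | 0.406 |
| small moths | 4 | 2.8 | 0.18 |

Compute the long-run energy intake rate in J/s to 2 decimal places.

0.54 J/s

Energy encountered per unit search time: 0.406×3.6 + 0.18×4 = 2.182 J/s.
Handling time per unit search time: 0.406×6.2 + 0.18×2.8 = 3.021.
Rate = 2.182/(1 + 3.021) = 0.5425 J/s.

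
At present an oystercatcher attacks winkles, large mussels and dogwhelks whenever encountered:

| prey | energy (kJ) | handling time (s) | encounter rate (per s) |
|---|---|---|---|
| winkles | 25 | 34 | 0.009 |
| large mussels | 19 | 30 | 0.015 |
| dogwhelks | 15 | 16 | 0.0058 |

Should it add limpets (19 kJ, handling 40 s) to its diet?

Intake rate on the current diet: R = (0.009×25 + 0.015×19 + 0.0058×15) / (1 + 0.009×34 + 0.015×30 + 0.0058×16) = 0.597/1.849 = 0.3229 kJ/s.
Profitability of limpets: 19/40 = 0.475 kJ/s.
Since 0.475 > R, including limpets increases the long-run rate.

Yes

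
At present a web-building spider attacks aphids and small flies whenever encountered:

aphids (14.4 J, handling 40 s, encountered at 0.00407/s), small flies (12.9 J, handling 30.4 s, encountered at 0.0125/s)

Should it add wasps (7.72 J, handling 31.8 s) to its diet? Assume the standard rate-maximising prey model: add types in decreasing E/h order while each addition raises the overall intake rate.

Yes

On aphids and small flies alone, R = ΣλE/(1+Σλh) = 0.2199/1.543 = 0.1425 J/s.
wasps: E/h = 7.72/31.8 = 0.2428 J/s.
Since 0.2428 > R, including wasps increases the long-run rate.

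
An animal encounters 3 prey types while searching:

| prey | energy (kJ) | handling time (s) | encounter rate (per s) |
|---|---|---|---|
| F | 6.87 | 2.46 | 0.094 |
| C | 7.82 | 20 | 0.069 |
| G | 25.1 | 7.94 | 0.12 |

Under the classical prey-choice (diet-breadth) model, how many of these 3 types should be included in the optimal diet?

2

Rank by E/h (kJ/s): G 3.16, F 2.79, C 0.391. Include each in turn until the next type's E/h falls below the running intake rate.
Rate on top 1: 1.542. F: 2.79 > 1.542 → include.
Rate on top 2: 1.675. C: 0.391 < 1.675 → exclude; stop.
Optimal diet: G, F — 2 of 3 types.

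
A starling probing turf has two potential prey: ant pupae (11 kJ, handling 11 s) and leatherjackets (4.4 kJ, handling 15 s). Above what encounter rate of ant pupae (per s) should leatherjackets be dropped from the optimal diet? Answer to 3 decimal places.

At the threshold, the rate on ant pupae alone equals the profitability of leatherjackets: λ·11/(1 + λ·11) = 4.4/15 = 0.2933.
Rearranging, λ(11 − 0.2933×11) = 0.2933, so λ = 0.2933/7.773 = 0.03774 per s.

0.038 per s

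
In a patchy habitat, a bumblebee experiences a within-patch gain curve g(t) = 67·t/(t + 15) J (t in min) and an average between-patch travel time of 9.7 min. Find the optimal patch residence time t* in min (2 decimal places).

12.06 min

Maximise g(t)/(T+t): set derivative to zero → g'(t)(T+t) = g(t).
g'(t) = 67·15/(t + 15)². Setting 67·15/(t+15)² = 67t/[(t+15)(9.7+t)] gives 15(9.7+t) = t(t+15), so t² = 15×9.7 = 145.5.
t* = √145.5 = 12.06 min.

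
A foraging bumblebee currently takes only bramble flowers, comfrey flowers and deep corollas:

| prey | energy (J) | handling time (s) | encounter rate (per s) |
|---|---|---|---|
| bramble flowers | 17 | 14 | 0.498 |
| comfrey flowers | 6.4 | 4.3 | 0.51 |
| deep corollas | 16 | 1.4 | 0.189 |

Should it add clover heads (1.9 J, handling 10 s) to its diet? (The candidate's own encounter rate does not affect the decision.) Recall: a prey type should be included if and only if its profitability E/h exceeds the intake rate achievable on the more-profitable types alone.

Current rate: (0.498×17 + 0.51×6.4 + 0.189×16)/(1 + 0.498×14 + 0.51×4.3 + 0.189×1.4) = 1.415 J/s.
clover heads: E/h = 1.9/10 = 0.19 J/s.
Since 0.19 < R, time spent handling clover heads is better spent searching.

No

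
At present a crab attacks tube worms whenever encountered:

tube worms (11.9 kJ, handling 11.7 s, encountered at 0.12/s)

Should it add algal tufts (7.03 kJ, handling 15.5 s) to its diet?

On tube worms alone, R = ΣλE/(1+Σλh) = 1.428/2.404 = 0.594 kJ/s.
Profitability of algal tufts: 7.03/15.5 = 0.4535 kJ/s.
0.4535 < 0.594, so adding algal tufts would lower the average — exclude it.

No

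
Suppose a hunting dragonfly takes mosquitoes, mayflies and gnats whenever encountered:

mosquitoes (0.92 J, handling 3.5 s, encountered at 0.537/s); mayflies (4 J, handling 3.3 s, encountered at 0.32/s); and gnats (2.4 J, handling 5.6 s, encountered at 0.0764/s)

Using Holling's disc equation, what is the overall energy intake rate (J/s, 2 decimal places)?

R = (0.537×0.92 + 0.32×4 + 0.0764×2.4) / (1 + 0.537×3.5 + 0.32×3.3 + 0.0764×5.6) = 1.957/4.363 = 0.4486 J/s.

0.45 J/s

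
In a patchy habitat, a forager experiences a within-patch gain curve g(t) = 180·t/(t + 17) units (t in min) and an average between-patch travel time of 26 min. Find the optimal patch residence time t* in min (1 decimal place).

21.0 min

Maximise g(t)/(T+t): set derivative to zero → g'(t)(T+t) = g(t).
g'(t) = 180·17/(t + 17)². Setting 180·17/(t+17)² = 180t/[(t+17)(26+t)] gives 17(26+t) = t(t+17), so t² = 17×26 = 442.
t* = √442 = 21.02 min.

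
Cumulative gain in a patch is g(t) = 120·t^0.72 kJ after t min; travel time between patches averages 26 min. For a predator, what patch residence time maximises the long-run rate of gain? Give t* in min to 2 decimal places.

66.86 min

Maximise g(t)/(T+t): set derivative to zero → g'(t)(T+t) = g(t).
g'(t) = 0.72·120·t^-0.28. Setting 0.72·120·t^-0.28 = 120·t^0.72/(26+t) gives 0.72(26+t) = t, so 0.28·t = 0.72×26.
t* = 0.72×26/0.28 = 66.86 min.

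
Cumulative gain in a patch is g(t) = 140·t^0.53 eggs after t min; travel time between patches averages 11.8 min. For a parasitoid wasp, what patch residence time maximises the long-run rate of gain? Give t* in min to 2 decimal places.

By the marginal value theorem, leave when the instantaneous gain rate g'(t) equals the habitat-wide average g(t)/(T + t).
g'(t) = 0.53·140·t^-0.47. Setting 0.53·140·t^-0.47 = 140·t^0.53/(11.8+t) gives 0.53(11.8+t) = t, so 0.47·t = 0.53×11.8.
t* = 0.53×11.8/0.47 = 13.31 min.

13.31 min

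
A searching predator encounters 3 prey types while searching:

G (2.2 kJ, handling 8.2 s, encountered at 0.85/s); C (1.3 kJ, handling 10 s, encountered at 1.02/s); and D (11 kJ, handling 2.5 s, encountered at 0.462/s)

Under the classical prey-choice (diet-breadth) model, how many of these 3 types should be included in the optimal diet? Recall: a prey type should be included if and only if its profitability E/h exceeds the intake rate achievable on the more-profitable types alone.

1

Rank by E/h (kJ/s): D 4.4, G 0.268, C 0.13. Include each in turn until the next type's E/h falls below the running intake rate.
Rate on top 1: 2.358. G: 0.268 < 2.358 → exclude; stop.
Optimal diet: D — 1 of 3 types.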